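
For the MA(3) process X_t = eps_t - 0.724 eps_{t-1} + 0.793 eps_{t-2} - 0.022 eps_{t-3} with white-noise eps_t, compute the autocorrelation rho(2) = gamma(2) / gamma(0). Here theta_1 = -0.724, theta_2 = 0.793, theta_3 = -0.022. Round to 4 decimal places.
\rho(2) = 0.3756

For an MA(q) process with theta_0 = 1, the autocovariance is
  gamma(k) = sigma^2 * sum_{i=0..q-k} theta_i * theta_{i+k},
and rho(k) = gamma(k) / gamma(0). Sigma^2 cancels.
  numerator   = (1)*(0.793) + (-0.724)*(-0.022) = 0.808928.
  denominator = (1)^2 + (-0.724)^2 + (0.793)^2 + (-0.022)^2 = 2.153509.
  rho(2) = 0.808928 / 2.153509 = 0.3756.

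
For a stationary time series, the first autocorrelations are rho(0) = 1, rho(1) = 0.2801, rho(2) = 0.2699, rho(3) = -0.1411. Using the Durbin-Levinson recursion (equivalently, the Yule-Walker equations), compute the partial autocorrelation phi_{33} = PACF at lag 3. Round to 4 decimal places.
\phi_{33} = -0.2939

The PACF at lag k is phi_{kk}, the last component of the solution
to the Yule-Walker system G_k phi = r_k where
  (G_k)_{ij} = rho(|i - j|), (r_k)_i = rho(i), i,j = 1..k.
Equivalently, Durbin-Levinson gives phi_{kk} iteratively:
  phi_{11} = rho(1)
  phi_{kk} = [rho(k) - sum_{j=1..k-1} phi_{k-1,j} rho(k-j)]
            / [1 - sum_{j=1..k-1} phi_{k-1,j} rho(j)],
  phi_{k,j} = phi_{k-1,j} - phi_{kk} phi_{k-1,k-j},  j = 1..k-1.
Step k = 1:
  phi_11 = rho(1) = 0.2801.
Step k = 2:
  phi_22 = [rho(2) - phi_11 rho(1)] / [1 - phi_11 rho(1)] = [0.2699 - (0.2801)(0.2801)] / [1 - (0.2801)(0.2801)]
         = 0.19144399 / 0.92154399 = 0.207743.
  Update: phi_21 = phi_11 - phi_22 phi_11 = 0.2801 - (0.207743)(0.2801) = 0.221911.
Step k = 3:
  phi_33 = [rho(3) - phi_21 rho(2) - phi_22 rho(1)] / [1 - phi_21 rho(1) - phi_22 rho(2)]
    numerator   = -0.1411 - (0.221911)(0.2699) - (0.207743)(0.2801) = -0.25918257
    denominator = 1 - (0.221911)(0.2801) - (0.207743)(0.2699) = 0.88177291
  phi_33 = -0.25918257 / 0.88177291 = -0.2939.
Therefore phi_{33} = -0.2939.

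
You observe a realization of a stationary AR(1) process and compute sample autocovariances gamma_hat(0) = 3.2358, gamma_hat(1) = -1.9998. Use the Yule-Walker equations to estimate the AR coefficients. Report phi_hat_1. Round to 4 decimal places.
\hat\phi_{1} = -0.6180

The Yule-Walker equations for an AR(p) process read, in matrix form,
  Gamma_p phi = r_p,   with   (Gamma_p)_{ij} = gamma(|i - j|),
                       (r_p)_i = gamma(i),   i,j = 1..p.
Substitute the sample gammas (Toeplitz matrix and right-hand side of size 1):
  Gamma_p = [[3.2358]]
  r_p     = [-1.9998]
With p = 1 this is the single equation gamma(0) phi_1 = gamma(1):
  phi_hat_1 = gamma(1) / gamma(0) = -1.9998 / 3.2358 = -0.6180.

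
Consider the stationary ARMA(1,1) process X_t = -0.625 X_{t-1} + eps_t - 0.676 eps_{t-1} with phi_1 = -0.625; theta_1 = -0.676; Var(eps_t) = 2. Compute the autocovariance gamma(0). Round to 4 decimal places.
\gamma(0) = 7.5552

Multiply the model equation by X_{t-k} and take expectations. With theta_0 = psi_0 = 1 and psi_j the MA(infinity) weights, this gives
  gamma(k) - sum_i phi_i gamma(k-i) = c_k,
  c_k = sigma^2 * sum_{j=k..q} theta_j psi_{j-k}   (c_k = 0 for k > q),
using gamma(-m) = gamma(m).
psi-weights needed (psi_j = theta_j + sum_i phi_i psi_{j-i}):
  psi_1 = theta_1 + phi_1 = -0.676 + (-0.625) = -1.301
Right-hand sides:
  c_0 = sigma^2 (1 + theta_1 psi_1) = 2 * (1 + (-0.676)(-1.301)) = 2 * 1.879476 = 3.758952
  c_1 = sigma^2 theta_1 = 2 * (-0.676) = -1.352
  c_2 = 0
Equations for k = 0 and k = 1 (AR order 1):
  gamma(0) = phi_1 gamma(1) + c_0
  gamma(1) = phi_1 gamma(0) + c_1
Substituting the second into the first: gamma(0) (1 - phi_1^2) = c_0 + phi_1 c_1, so
  gamma(0) = (c_0 + phi_1 c_1) / (1 - phi_1^2) = (3.758952 + (-0.625)(-1.352)) / (1 - (-0.625)^2) = 4.603952 / 0.609375 = 7.555203.
Therefore gamma(0) = 7.5552 (to 4 decimal places).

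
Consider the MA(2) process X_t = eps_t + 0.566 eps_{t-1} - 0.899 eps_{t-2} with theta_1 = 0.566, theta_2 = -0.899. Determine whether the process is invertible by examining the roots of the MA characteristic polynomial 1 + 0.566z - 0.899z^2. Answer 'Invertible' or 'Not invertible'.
\text{Not invertible}

The MA(q) characteristic polynomial is P(z) = 1 + 0.566z - 0.899z^2.
Invertibility requires all roots to lie outside the unit circle, i.e. |z| > 1 for every root.
Set 1 + (0.566) z + (-0.899) z^2 = 0, i.e. a z^2 + b z + c = 0 with a = -0.899, b = 0.566, c = 1.
Discriminant D = b^2 - 4ac = (0.566)^2 - 4*(-0.899)*1 = 0.320356 - (-3.596) = 3.916356.
D >= 0, so the roots are real: z = (-b +/- sqrt(D)) / (2a) = (-0.566 +/- 1.978979) / (-1.798).
  z_1 = (-0.566 + 1.978979) / (-1.798) = -0.7859,   |z_1| = 0.7859.
  z_2 = (-0.566 - 1.978979) / (-1.798) = 1.4154,   |z_2| = 1.4154.
Moduli of all roots: 0.7859, 1.4154.
All moduli strictly greater than 1? No.
Verdict: Not invertible.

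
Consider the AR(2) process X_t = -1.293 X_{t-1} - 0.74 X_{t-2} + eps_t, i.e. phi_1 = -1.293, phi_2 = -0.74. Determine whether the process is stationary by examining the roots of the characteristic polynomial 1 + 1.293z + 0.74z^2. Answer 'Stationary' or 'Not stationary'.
\text{Stationary}

The AR(p) characteristic polynomial is P(z) = 1 + 1.293z + 0.74z^2.
Stationarity requires all roots to lie outside the unit circle, i.e. |z| > 1 for every root.
Set 1 + (1.293) z + (0.74) z^2 = 0, i.e. a z^2 + b z + c = 0 with a = 0.74, b = 1.293, c = 1.
Discriminant D = b^2 - 4ac = (1.293)^2 - 4*(0.74)*1 = 1.671849 - (2.96) = -1.288151.
D < 0, so the roots are the complex-conjugate pair z = (-b +/- i sqrt(-D)) / (2a) = -0.8736 +/- 0.7669i.
For a conjugate pair |z|^2 = z * conj(z) = (product of roots) = c/a = 1/(0.74) = 1.351351, so |z| = sqrt(1.351351) = 1.1625 for both roots.
Moduli of all roots: 1.1625, 1.1625.
All moduli strictly greater than 1? Yes.
Verdict: Stationary.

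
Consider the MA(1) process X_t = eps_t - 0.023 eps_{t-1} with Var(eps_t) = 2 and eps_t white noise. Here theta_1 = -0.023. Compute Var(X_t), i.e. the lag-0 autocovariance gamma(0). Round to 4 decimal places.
\gamma(0) = 2.0011

For an MA(q) process X_t = eps_t + sum_i theta_i eps_{t-i} with
Var(eps_t) = sigma^2, the variance is
  gamma(0) = sigma^2 * (1 + sum_i theta_i^2).
  sum_i theta_i^2 = (-0.023)^2 = 0.000529.
  gamma(0) = 2 * (1 + 0.000529) = 2 * 1.000529 = 2.001058, which rounds to 2.0011.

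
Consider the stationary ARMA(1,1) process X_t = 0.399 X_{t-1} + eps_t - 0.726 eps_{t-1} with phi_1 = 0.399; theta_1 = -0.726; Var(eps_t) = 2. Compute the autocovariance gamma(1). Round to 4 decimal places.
\gamma(1) = -0.5525

Multiply the model equation by X_{t-k} and take expectations. With theta_0 = psi_0 = 1 and psi_j the MA(infinity) weights, this gives
  gamma(k) - sum_i phi_i gamma(k-i) = c_k,
  c_k = sigma^2 * sum_{j=k..q} theta_j psi_{j-k}   (c_k = 0 for k > q),
using gamma(-m) = gamma(m).
psi-weights needed (psi_j = theta_j + sum_i phi_i psi_{j-i}):
  psi_1 = theta_1 + phi_1 = -0.726 + (0.399) = -0.327
Right-hand sides:
  c_0 = sigma^2 (1 + theta_1 psi_1) = 2 * (1 + (-0.726)(-0.327)) = 2 * 1.237402 = 2.474804
  c_1 = sigma^2 theta_1 = 2 * (-0.726) = -1.452
  c_2 = 0
Equations for k = 0 and k = 1 (AR order 1):
  gamma(0) = phi_1 gamma(1) + c_0
  gamma(1) = phi_1 gamma(0) + c_1
Substituting the second into the first: gamma(0) (1 - phi_1^2) = c_0 + phi_1 c_1, so
  gamma(0) = (c_0 + phi_1 c_1) / (1 - phi_1^2) = (2.474804 + (0.399)(-1.452)) / (1 - (0.399)^2) = 1.895456 / 0.840799 = 2.254351.
  gamma(1) = phi_1 gamma(0) + c_1 = (0.399)(2.254351) + (-1.452) = -0.552514.
Therefore gamma(1) = -0.5525 (to 4 decimal places).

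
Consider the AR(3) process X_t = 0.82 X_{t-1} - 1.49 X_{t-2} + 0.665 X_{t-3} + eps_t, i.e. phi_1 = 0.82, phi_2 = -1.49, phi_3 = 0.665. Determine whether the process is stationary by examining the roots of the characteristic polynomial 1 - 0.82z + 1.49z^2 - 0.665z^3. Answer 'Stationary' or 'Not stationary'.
\text{Not stationary}

The AR(p) characteristic polynomial is P(z) = 1 - 0.82z + 1.49z^2 - 0.665z^3.
Stationarity requires all roots to lie outside the unit circle, i.e. |z| > 1 for every root.
Degree 3: look for a simple real root z0 first, then factor out (1 - z/z0) and solve the remaining quadratic.
Testing z0 = 2: P(2) = 1 + (-0.82)(2) + (1.49)(2)^2 + (-0.665)(2)^3
  = 1 + (-1.64) + (5.96) + (-5.32) = 0.  So z_0 = 2 is a root, |z_0| = 2.
Divide out the factor (1 - 0.5 z) = (1 - z/z0) (since 1/z0 = 0.5):
  P(z) = (1 - 0.5 z)(1 + (-0.32) z + (1.33) z^2)
  [check: z-coef -0.32 - (0.5) = -0.82; z^2-coef 1.33 - (0.5)(-0.32) = 1.49; z^3-coef -(0.5)(1.33) = -0.665.]
Remaining roots from the quadratic factor 1 + (-0.32) z + (1.33) z^2:
  Set 1 + (-0.32) z + (1.33) z^2 = 0, i.e. a z^2 + b z + c = 0 with a = 1.33, b = -0.32, c = 1.
  Discriminant D = b^2 - 4ac = (-0.32)^2 - 4*(1.33)*1 = 0.1024 - (5.32) = -5.2176.
  D < 0, so the roots are the complex-conjugate pair z = (-b +/- i sqrt(-D)) / (2a) = 0.1203 +/- 0.8587i.
  For a conjugate pair |z|^2 = z * conj(z) = (product of roots) = c/a = 1/(1.33) = 0.75188, so |z| = sqrt(0.75188) = 0.8671 for both roots.
Moduli of all roots: 2.0000, 0.8671, 0.8671.
All moduli strictly greater than 1? No.
Verdict: Not stationary.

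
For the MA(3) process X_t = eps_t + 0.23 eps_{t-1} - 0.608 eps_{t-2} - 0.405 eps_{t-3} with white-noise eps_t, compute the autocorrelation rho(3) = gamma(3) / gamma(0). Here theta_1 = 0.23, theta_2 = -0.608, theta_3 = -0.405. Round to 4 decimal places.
\rho(3) = -0.2553

For an MA(q) process with theta_0 = 1, the autocovariance is
  gamma(k) = sigma^2 * sum_{i=0..q-k} theta_i * theta_{i+k},
and rho(k) = gamma(k) / gamma(0). Sigma^2 cancels.
  numerator   = (1)*(-0.405) = -0.405.
  denominator = (1)^2 + (0.23)^2 + (-0.608)^2 + (-0.405)^2 = 1.586589.
  rho(3) = -0.405 / 1.586589 = -0.2553.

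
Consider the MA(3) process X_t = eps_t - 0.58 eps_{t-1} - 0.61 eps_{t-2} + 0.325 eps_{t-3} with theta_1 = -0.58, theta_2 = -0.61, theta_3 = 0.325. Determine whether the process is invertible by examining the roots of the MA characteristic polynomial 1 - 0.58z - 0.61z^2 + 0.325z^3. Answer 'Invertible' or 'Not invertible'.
\text{Invertible}

The MA(q) characteristic polynomial is P(z) = 1 - 0.58z - 0.61z^2 + 0.325z^3.
Invertibility requires all roots to lie outside the unit circle, i.e. |z| > 1 for every root.
Degree 3: look for a simple real root z0 first, then factor out (1 - z/z0) and solve the remaining quadratic.
Testing z0 = 2: P(2) = 1 + (-0.58)(2) + (-0.61)(2)^2 + (0.325)(2)^3
  = 1 + (-1.16) + (-2.44) + (2.6) = 0.  So z_0 = 2 is a root, |z_0| = 2.
Divide out the factor (1 - 0.5 z) = (1 - z/z0) (since 1/z0 = 0.5):
  P(z) = (1 - 0.5 z)(1 + (-0.08) z + (-0.65) z^2)
  [check: z-coef -0.08 - (0.5) = -0.58; z^2-coef -0.65 - (0.5)(-0.08) = -0.61; z^3-coef -(0.5)(-0.65) = 0.325.]
Remaining roots from the quadratic factor 1 + (-0.08) z + (-0.65) z^2:
  Set 1 + (-0.08) z + (-0.65) z^2 = 0, i.e. a z^2 + b z + c = 0 with a = -0.65, b = -0.08, c = 1.
  Discriminant D = b^2 - 4ac = (-0.08)^2 - 4*(-0.65)*1 = 0.0064 - (-2.6) = 2.6064.
  D >= 0, so the roots are real: z = (-b +/- sqrt(D)) / (2a) = (0.08 +/- 1.614435) / (-1.3).
    z_1 = (0.08 + 1.614435) / (-1.3) = -1.3034,   |z_1| = 1.3034.
    z_2 = (0.08 - 1.614435) / (-1.3) = 1.1803,   |z_2| = 1.1803.
Moduli of all roots: 2.0000, 1.3034, 1.1803.
All moduli strictly greater than 1? Yes.
Verdict: Invertible.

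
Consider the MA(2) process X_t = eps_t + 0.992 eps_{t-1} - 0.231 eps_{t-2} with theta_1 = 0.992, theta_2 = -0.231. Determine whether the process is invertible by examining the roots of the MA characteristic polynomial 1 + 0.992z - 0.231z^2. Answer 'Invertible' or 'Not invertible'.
\text{Not invertible}

The MA(q) characteristic polynomial is P(z) = 1 + 0.992z - 0.231z^2.
Invertibility requires all roots to lie outside the unit circle, i.e. |z| > 1 for every root.
Set 1 + (0.992) z + (-0.231) z^2 = 0, i.e. a z^2 + b z + c = 0 with a = -0.231, b = 0.992, c = 1.
Discriminant D = b^2 - 4ac = (0.992)^2 - 4*(-0.231)*1 = 0.984064 - (-0.924) = 1.908064.
D >= 0, so the roots are real: z = (-b +/- sqrt(D)) / (2a) = (-0.992 +/- 1.381327) / (-0.462).
  z_1 = (-0.992 + 1.381327) / (-0.462) = -0.8427,   |z_1| = 0.8427.
  z_2 = (-0.992 - 1.381327) / (-0.462) = 5.1371,   |z_2| = 5.1371.
Moduli of all roots: 0.8427, 5.1371.
All moduli strictly greater than 1? No.
Verdict: Not invertible.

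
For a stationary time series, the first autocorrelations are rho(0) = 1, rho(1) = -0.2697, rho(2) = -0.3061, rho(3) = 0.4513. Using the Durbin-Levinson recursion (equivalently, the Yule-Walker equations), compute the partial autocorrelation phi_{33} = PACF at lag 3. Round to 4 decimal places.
\phi_{33} = 0.2910

The PACF at lag k is phi_{kk}, the last component of the solution
to the Yule-Walker system G_k phi = r_k where
  (G_k)_{ij} = rho(|i - j|), (r_k)_i = rho(i), i,j = 1..k.
Equivalently, Durbin-Levinson gives phi_{kk} iteratively:
  phi_{11} = rho(1)
  phi_{kk} = [rho(k) - sum_{j=1..k-1} phi_{k-1,j} rho(k-j)]
            / [1 - sum_{j=1..k-1} phi_{k-1,j} rho(j)],
  phi_{k,j} = phi_{k-1,j} - phi_{kk} phi_{k-1,k-j},  j = 1..k-1.
Step k = 1:
  phi_11 = rho(1) = -0.2697.
Step k = 2:
  phi_22 = [rho(2) - phi_11 rho(1)] / [1 - phi_11 rho(1)] = [-0.3061 - (-0.2697)(-0.2697)] / [1 - (-0.2697)(-0.2697)]
         = -0.37883809 / 0.92726191 = -0.408556.
  Update: phi_21 = phi_11 - phi_22 phi_11 = -0.2697 - (-0.408556)(-0.2697) = -0.379887.
Step k = 3:
  phi_33 = [rho(3) - phi_21 rho(2) - phi_22 rho(1)] / [1 - phi_21 rho(1) - phi_22 rho(2)]
    numerator   = 0.4513 - (-0.379887)(-0.3061) - (-0.408556)(-0.2697) = 0.22482899
    denominator = 1 - (-0.379887)(-0.2697) - (-0.408556)(-0.3061) = 0.77248547
  phi_33 = 0.22482899 / 0.77248547 = 0.291.
Therefore phi_{33} = 0.2910.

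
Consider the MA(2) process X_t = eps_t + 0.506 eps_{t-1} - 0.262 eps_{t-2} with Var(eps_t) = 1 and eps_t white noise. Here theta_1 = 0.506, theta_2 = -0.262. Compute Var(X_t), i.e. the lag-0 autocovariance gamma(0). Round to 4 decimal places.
\gamma(0) = 1.3247

For an MA(q) process X_t = eps_t + sum_i theta_i eps_{t-i} with
Var(eps_t) = sigma^2, the variance is
  gamma(0) = sigma^2 * (1 + sum_i theta_i^2).
  sum_i theta_i^2 = (0.506)^2 + (-0.262)^2 = 0.256036 + 0.068644 = 0.32468.
  gamma(0) = 1 * (1 + 0.32468) = 1 * 1.32468 = 1.32468, which rounds to 1.3247.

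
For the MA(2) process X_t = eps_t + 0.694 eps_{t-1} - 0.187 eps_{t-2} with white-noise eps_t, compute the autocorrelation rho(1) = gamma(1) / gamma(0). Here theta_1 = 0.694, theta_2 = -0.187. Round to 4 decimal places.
\rho(1) = 0.3720

For an MA(q) process with theta_0 = 1, the autocovariance is
  gamma(k) = sigma^2 * sum_{i=0..q-k} theta_i * theta_{i+k},
and rho(k) = gamma(k) / gamma(0). Sigma^2 cancels.
  numerator   = (1)*(0.694) + (0.694)*(-0.187) = 0.564222.
  denominator = (1)^2 + (0.694)^2 + (-0.187)^2 = 1.516605.
  rho(1) = 0.564222 / 1.516605 = 0.3720.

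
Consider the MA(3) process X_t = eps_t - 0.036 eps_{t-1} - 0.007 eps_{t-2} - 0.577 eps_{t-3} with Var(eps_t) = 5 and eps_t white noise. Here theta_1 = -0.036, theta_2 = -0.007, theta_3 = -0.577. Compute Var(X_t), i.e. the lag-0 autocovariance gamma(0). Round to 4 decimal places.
\gamma(0) = 6.6714

For an MA(q) process X_t = eps_t + sum_i theta_i eps_{t-i} with
Var(eps_t) = sigma^2, the variance is
  gamma(0) = sigma^2 * (1 + sum_i theta_i^2).
  sum_i theta_i^2 = (-0.036)^2 + (-0.007)^2 + (-0.577)^2 = 0.001296 + 0.000049 + 0.332929 = 0.334274.
  gamma(0) = 5 * (1 + 0.334274) = 5 * 1.334274 = 6.67137, which rounds to 6.6714.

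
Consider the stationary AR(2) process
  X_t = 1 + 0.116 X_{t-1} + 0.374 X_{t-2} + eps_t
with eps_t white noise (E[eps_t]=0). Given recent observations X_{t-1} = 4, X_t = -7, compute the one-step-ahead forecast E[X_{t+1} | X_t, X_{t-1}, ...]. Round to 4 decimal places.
E[X_{t+1} \mid \mathcal F_t] = 1.6840

For an AR(p) model X_t = c + sum_i phi_i X_{t-i} + eps_t, the
one-step-ahead conditional mean is
  E[X_{t+1} | X_t, ...] = c + sum_i phi_i X_{t+1-i}.
Substitute known values:
  E[X_{t+1} | ...] = 1 + (0.116) * (-7) + (0.374) * (4)
                   = 1.6840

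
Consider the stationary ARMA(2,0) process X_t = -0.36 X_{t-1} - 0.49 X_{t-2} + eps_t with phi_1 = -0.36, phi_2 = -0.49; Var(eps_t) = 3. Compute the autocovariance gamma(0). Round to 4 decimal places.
\gamma(0) = 4.1926

Multiply the model equation by X_{t-k} and take expectations. With theta_0 = psi_0 = 1 and psi_j the MA(infinity) weights, this gives
  gamma(k) - sum_i phi_i gamma(k-i) = c_k,
  c_k = sigma^2 * sum_{j=k..q} theta_j psi_{j-k}   (c_k = 0 for k > q),
using gamma(-m) = gamma(m).
Pure AR (q = 0): c_0 = sigma^2 = 3, c_k = 0 for k >= 1.
Equations for k = 0, 1, 2 (AR order 2, c_2 = 0):
  (E0) gamma(0) = phi_1 gamma(1) + phi_2 gamma(2) + c_0
  (E1) gamma(1) = phi_1 gamma(0) + phi_2 gamma(1) + c_1
  (E2) gamma(2) = phi_1 gamma(1) + phi_2 gamma(0)
From (E1): gamma(1) = A gamma(0) + B with
  A = phi_1 / (1 - phi_2) = -0.36 / 1.49 = -0.241611,   B = c_1 / (1 - phi_2) = 0 / 1.49 = 0.
Insert (E2) into (E0): gamma(0) (1 - phi_2^2) = phi_1 (1 + phi_2) gamma(1) + c_0.
  phi_1 (1 + phi_2) = (-0.36)(0.51) = -0.1836,   1 - phi_2^2 = 0.7599.
Replace gamma(1) by A gamma(0) + B and collect gamma(0):
  gamma(0) [0.7599 - (-0.1836)(-0.241611)] = c_0 = 3
  gamma(0) * 0.71554 = 3
  gamma(0) = 3 / 0.71554 = 4.192636.
Therefore gamma(0) = 4.1926 (to 4 decimal places).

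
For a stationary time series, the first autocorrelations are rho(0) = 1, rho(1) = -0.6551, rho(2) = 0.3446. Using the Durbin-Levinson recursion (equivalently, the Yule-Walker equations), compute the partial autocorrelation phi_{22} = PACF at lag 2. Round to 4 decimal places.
\phi_{22} = -0.1481

The PACF at lag k is phi_{kk}, the last component of the solution
to the Yule-Walker system G_k phi = r_k where
  (G_k)_{ij} = rho(|i - j|), (r_k)_i = rho(i), i,j = 1..k.
Equivalently, Durbin-Levinson gives phi_{kk} iteratively:
  phi_{11} = rho(1)
  phi_{kk} = [rho(k) - sum_{j=1..k-1} phi_{k-1,j} rho(k-j)]
            / [1 - sum_{j=1..k-1} phi_{k-1,j} rho(j)],
  phi_{k,j} = phi_{k-1,j} - phi_{kk} phi_{k-1,k-j},  j = 1..k-1.
Step k = 1:
  phi_11 = rho(1) = -0.6551.
Step k = 2:
  phi_22 = [rho(2) - phi_11 rho(1)] / [1 - phi_11 rho(1)] = [0.3446 - (-0.6551)(-0.6551)] / [1 - (-0.6551)(-0.6551)]
         = -0.08455601 / 0.57084399 = -0.1481.
Therefore phi_{22} = -0.1481.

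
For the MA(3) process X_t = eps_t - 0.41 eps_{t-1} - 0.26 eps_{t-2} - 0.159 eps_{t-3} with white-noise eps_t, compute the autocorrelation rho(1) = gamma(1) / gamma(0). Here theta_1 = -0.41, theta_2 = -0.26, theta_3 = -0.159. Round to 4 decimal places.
\rho(1) = -0.2078

For an MA(q) process with theta_0 = 1, the autocovariance is
  gamma(k) = sigma^2 * sum_{i=0..q-k} theta_i * theta_{i+k},
and rho(k) = gamma(k) / gamma(0). Sigma^2 cancels.
  numerator   = (1)*(-0.41) + (-0.41)*(-0.26) + (-0.26)*(-0.159) = -0.26206.
  denominator = (1)^2 + (-0.41)^2 + (-0.26)^2 + (-0.159)^2 = 1.260981.
  rho(1) = -0.26206 / 1.260981 = -0.2078.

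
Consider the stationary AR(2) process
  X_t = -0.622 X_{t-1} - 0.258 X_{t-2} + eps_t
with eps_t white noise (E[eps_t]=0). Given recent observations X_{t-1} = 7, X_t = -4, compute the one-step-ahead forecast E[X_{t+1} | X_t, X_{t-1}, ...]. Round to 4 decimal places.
E[X_{t+1} \mid \mathcal F_t] = 0.6820

For an AR(p) model X_t = c + sum_i phi_i X_{t-i} + eps_t, the
one-step-ahead conditional mean is
  E[X_{t+1} | X_t, ...] = c + sum_i phi_i X_{t+1-i}.
Substitute known values:
  E[X_{t+1} | ...] = (-0.622) * (-4) + (-0.258) * (7)
                   = 0.6820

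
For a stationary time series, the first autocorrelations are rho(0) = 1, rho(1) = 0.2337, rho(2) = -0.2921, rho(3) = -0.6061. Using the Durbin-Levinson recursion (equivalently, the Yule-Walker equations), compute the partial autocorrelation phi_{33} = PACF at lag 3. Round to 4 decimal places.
\phi_{33} = -0.5220

The PACF at lag k is phi_{kk}, the last component of the solution
to the Yule-Walker system G_k phi = r_k where
  (G_k)_{ij} = rho(|i - j|), (r_k)_i = rho(i), i,j = 1..k.
Equivalently, Durbin-Levinson gives phi_{kk} iteratively:
  phi_{11} = rho(1)
  phi_{kk} = [rho(k) - sum_{j=1..k-1} phi_{k-1,j} rho(k-j)]
            / [1 - sum_{j=1..k-1} phi_{k-1,j} rho(j)],
  phi_{k,j} = phi_{k-1,j} - phi_{kk} phi_{k-1,k-j},  j = 1..k-1.
Step k = 1:
  phi_11 = rho(1) = 0.2337.
Step k = 2:
  phi_22 = [rho(2) - phi_11 rho(1)] / [1 - phi_11 rho(1)] = [-0.2921 - (0.2337)(0.2337)] / [1 - (0.2337)(0.2337)]
         = -0.34671569 / 0.94538431 = -0.366746.
  Update: phi_21 = phi_11 - phi_22 phi_11 = 0.2337 - (-0.366746)(0.2337) = 0.319408.
Step k = 3:
  phi_33 = [rho(3) - phi_21 rho(2) - phi_22 rho(1)] / [1 - phi_21 rho(1) - phi_22 rho(2)]
    numerator   = -0.6061 - (0.319408)(-0.2921) - (-0.366746)(0.2337) = -0.4270923
    denominator = 1 - (0.319408)(0.2337) - (-0.366746)(-0.2921) = 0.8182278
  phi_33 = -0.4270923 / 0.8182278 = -0.522.
Therefore phi_{33} = -0.5220.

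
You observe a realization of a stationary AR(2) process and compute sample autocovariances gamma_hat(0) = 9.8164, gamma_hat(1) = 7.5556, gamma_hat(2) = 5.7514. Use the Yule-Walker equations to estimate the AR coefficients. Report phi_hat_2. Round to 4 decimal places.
\hat\phi_{2} = -0.0160

The Yule-Walker equations for an AR(p) process read, in matrix form,
  Gamma_p phi = r_p,   with   (Gamma_p)_{ij} = gamma(|i - j|),
                       (r_p)_i = gamma(i),   i,j = 1..p.
Substitute the sample gammas (Toeplitz matrix and right-hand side of size 2):
  Gamma_p = [[9.8164, 7.5556], [7.5556, 9.8164]]
  r_p     = [7.5556, 5.7514]
Written out:
  9.8164 phi_1 + 7.5556 phi_2 = 7.5556
  7.5556 phi_1 + 9.8164 phi_2 = 5.7514
Solve by Cramer's rule:
  det = gamma(0)^2 - gamma(1)^2 = (9.8164)^2 - (7.5556)^2 = 96.36170896 - 57.08709136 = 39.2746176
  phi_hat_1 = [gamma(1) gamma(0) - gamma(1) gamma(2)] / det = [(7.5556)(9.8164) - (7.5556)(5.7514)] / 39.2746176 = 30.713514 / 39.2746176 = 0.782
  phi_hat_2 = [gamma(0) gamma(2) - gamma(1)^2] / det = [(9.8164)(5.7514) - (7.5556)^2] / 39.2746176 = -0.6290484 / 39.2746176 = -0.016
So phi_hat = [0.7820, -0.0160].
Therefore phi_hat_2 = -0.0160.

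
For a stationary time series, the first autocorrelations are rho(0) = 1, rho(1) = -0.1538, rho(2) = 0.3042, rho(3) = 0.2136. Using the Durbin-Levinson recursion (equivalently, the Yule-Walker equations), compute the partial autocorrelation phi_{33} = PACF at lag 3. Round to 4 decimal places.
\phi_{33} = 0.3250

The PACF at lag k is phi_{kk}, the last component of the solution
to the Yule-Walker system G_k phi = r_k where
  (G_k)_{ij} = rho(|i - j|), (r_k)_i = rho(i), i,j = 1..k.
Equivalently, Durbin-Levinson gives phi_{kk} iteratively:
  phi_{11} = rho(1)
  phi_{kk} = [rho(k) - sum_{j=1..k-1} phi_{k-1,j} rho(k-j)]
            / [1 - sum_{j=1..k-1} phi_{k-1,j} rho(j)],
  phi_{k,j} = phi_{k-1,j} - phi_{kk} phi_{k-1,k-j},  j = 1..k-1.
Step k = 1:
  phi_11 = rho(1) = -0.1538.
Step k = 2:
  phi_22 = [rho(2) - phi_11 rho(1)] / [1 - phi_11 rho(1)] = [0.3042 - (-0.1538)(-0.1538)] / [1 - (-0.1538)(-0.1538)]
         = 0.28054556 / 0.97634556 = 0.287342.
  Update: phi_21 = phi_11 - phi_22 phi_11 = -0.1538 - (0.287342)(-0.1538) = -0.109607.
Step k = 3:
  phi_33 = [rho(3) - phi_21 rho(2) - phi_22 rho(1)] / [1 - phi_21 rho(1) - phi_22 rho(2)]
    numerator   = 0.2136 - (-0.109607)(0.3042) - (0.287342)(-0.1538) = 0.29113564
    denominator = 1 - (-0.109607)(-0.1538) - (0.287342)(0.3042) = 0.8957329
  phi_33 = 0.29113564 / 0.8957329 = 0.325.
Therefore phi_{33} = 0.3250.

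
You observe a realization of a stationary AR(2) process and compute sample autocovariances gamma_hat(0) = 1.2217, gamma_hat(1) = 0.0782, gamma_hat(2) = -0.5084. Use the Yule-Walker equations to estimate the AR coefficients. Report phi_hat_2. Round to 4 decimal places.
\hat\phi_{2} = -0.4220

The Yule-Walker equations for an AR(p) process read, in matrix form,
  Gamma_p phi = r_p,   with   (Gamma_p)_{ij} = gamma(|i - j|),
                       (r_p)_i = gamma(i),   i,j = 1..p.
Substitute the sample gammas (Toeplitz matrix and right-hand side of size 2):
  Gamma_p = [[1.2217, 0.0782], [0.0782, 1.2217]]
  r_p     = [0.0782, -0.5084]
Written out:
  1.2217 phi_1 + 0.0782 phi_2 = 0.0782
  0.0782 phi_1 + 1.2217 phi_2 = -0.5084
Solve by Cramer's rule:
  det = gamma(0)^2 - gamma(1)^2 = (1.2217)^2 - (0.0782)^2 = 1.49255089 - 0.00611524 = 1.48643565
  phi_hat_1 = [gamma(1) gamma(0) - gamma(1) gamma(2)] / det = [(0.0782)(1.2217) - (0.0782)(-0.5084)] / 1.48643565 = 0.13529382 / 1.48643565 = 0.091
  phi_hat_2 = [gamma(0) gamma(2) - gamma(1)^2] / det = [(1.2217)(-0.5084) - (0.0782)^2] / 1.48643565 = -0.62722752 / 1.48643565 = -0.422
So phi_hat = [0.0910, -0.4220].
Therefore phi_hat_2 = -0.4220.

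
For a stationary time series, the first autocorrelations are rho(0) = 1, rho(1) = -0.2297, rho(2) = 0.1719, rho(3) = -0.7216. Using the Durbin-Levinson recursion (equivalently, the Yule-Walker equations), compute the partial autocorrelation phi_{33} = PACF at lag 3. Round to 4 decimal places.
\phi_{33} = -0.7060

The PACF at lag k is phi_{kk}, the last component of the solution
to the Yule-Walker system G_k phi = r_k where
  (G_k)_{ij} = rho(|i - j|), (r_k)_i = rho(i), i,j = 1..k.
Equivalently, Durbin-Levinson gives phi_{kk} iteratively:
  phi_{11} = rho(1)
  phi_{kk} = [rho(k) - sum_{j=1..k-1} phi_{k-1,j} rho(k-j)]
            / [1 - sum_{j=1..k-1} phi_{k-1,j} rho(j)],
  phi_{k,j} = phi_{k-1,j} - phi_{kk} phi_{k-1,k-j},  j = 1..k-1.
Step k = 1:
  phi_11 = rho(1) = -0.2297.
Step k = 2:
  phi_22 = [rho(2) - phi_11 rho(1)] / [1 - phi_11 rho(1)] = [0.1719 - (-0.2297)(-0.2297)] / [1 - (-0.2297)(-0.2297)]
         = 0.11913791 / 0.94723791 = 0.125774.
  Update: phi_21 = phi_11 - phi_22 phi_11 = -0.2297 - (0.125774)(-0.2297) = -0.20081.
Step k = 3:
  phi_33 = [rho(3) - phi_21 rho(2) - phi_22 rho(1)] / [1 - phi_21 rho(1) - phi_22 rho(2)]
    numerator   = -0.7216 - (-0.20081)(0.1719) - (0.125774)(-0.2297) = -0.65819052
    denominator = 1 - (-0.20081)(-0.2297) - (0.125774)(0.1719) = 0.93225346
  phi_33 = -0.65819052 / 0.93225346 = -0.706.
Therefore phi_{33} = -0.7060.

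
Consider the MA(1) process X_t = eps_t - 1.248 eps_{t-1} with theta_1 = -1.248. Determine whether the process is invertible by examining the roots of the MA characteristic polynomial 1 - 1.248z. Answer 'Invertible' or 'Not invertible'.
\text{Not invertible}

The MA(q) characteristic polynomial is P(z) = 1 - 1.248z.
Invertibility requires all roots to lie outside the unit circle, i.e. |z| > 1 for every root.
This is linear in z: 1 + (-1.248) z = 0  =>  z = -1/(-1.248) = 0.801282,  |z| = 0.801282.
Moduli of all roots: 0.8013.
All moduli strictly greater than 1? No.
Verdict: Not invertible.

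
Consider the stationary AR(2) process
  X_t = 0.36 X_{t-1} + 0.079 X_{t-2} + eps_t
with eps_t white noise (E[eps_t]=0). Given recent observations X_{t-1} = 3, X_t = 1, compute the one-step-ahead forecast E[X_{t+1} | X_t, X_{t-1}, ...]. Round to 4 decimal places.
E[X_{t+1} \mid \mathcal F_t] = 0.5970

For an AR(p) model X_t = c + sum_i phi_i X_{t-i} + eps_t, the
one-step-ahead conditional mean is
  E[X_{t+1} | X_t, ...] = c + sum_i phi_i X_{t+1-i}.
Substitute known values:
  E[X_{t+1} | ...] = (0.36) * (1) + (0.079) * (3)
                   = 0.5970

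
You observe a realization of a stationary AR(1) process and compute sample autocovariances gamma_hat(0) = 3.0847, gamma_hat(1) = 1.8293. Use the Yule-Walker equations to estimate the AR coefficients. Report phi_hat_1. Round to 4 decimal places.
\hat\phi_{1} = 0.5930

The Yule-Walker equations for an AR(p) process read, in matrix form,
  Gamma_p phi = r_p,   with   (Gamma_p)_{ij} = gamma(|i - j|),
                       (r_p)_i = gamma(i),   i,j = 1..p.
Substitute the sample gammas (Toeplitz matrix and right-hand side of size 1):
  Gamma_p = [[3.0847]]
  r_p     = [1.8293]
With p = 1 this is the single equation gamma(0) phi_1 = gamma(1):
  phi_hat_1 = gamma(1) / gamma(0) = 1.8293 / 3.0847 = 0.5930.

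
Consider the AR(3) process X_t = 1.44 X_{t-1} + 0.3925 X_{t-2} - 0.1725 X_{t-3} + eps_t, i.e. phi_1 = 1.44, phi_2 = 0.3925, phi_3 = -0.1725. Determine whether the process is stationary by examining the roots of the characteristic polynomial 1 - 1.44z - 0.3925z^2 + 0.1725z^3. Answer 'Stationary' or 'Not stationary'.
\text{Not stationary}

The AR(p) characteristic polynomial is P(z) = 1 - 1.44z - 0.3925z^2 + 0.1725z^3.
Stationarity requires all roots to lie outside the unit circle, i.e. |z| > 1 for every root.
Degree 3: look for a simple real root z0 first, then factor out (1 - z/z0) and solve the remaining quadratic.
Testing z0 = 4: P(4) = 1 + (-1.44)(4) + (-0.3925)(4)^2 + (0.1725)(4)^3
  = 1 + (-5.76) + (-6.28) + (11.04) = 0.  So z_0 = 4 is a root, |z_0| = 4.
Divide out the factor (1 - 0.25 z) = (1 - z/z0) (since 1/z0 = 0.25):
  P(z) = (1 - 0.25 z)(1 + (-1.19) z + (-0.69) z^2)
  [check: z-coef -1.19 - (0.25) = -1.44; z^2-coef -0.69 - (0.25)(-1.19) = -0.3925; z^3-coef -(0.25)(-0.69) = 0.1725.]
Remaining roots from the quadratic factor 1 + (-1.19) z + (-0.69) z^2:
  Set 1 + (-1.19) z + (-0.69) z^2 = 0, i.e. a z^2 + b z + c = 0 with a = -0.69, b = -1.19, c = 1.
  Discriminant D = b^2 - 4ac = (-1.19)^2 - 4*(-0.69)*1 = 1.4161 - (-2.76) = 4.1761.
  D >= 0, so the roots are real: z = (-b +/- sqrt(D)) / (2a) = (1.19 +/- 2.043551) / (-1.38).
    z_1 = (1.19 + 2.043551) / (-1.38) = -2.3432,   |z_1| = 2.3432.
    z_2 = (1.19 - 2.043551) / (-1.38) = 0.6185,   |z_2| = 0.6185.
Moduli of all roots: 4.0000, 2.3432, 0.6185.
All moduli strictly greater than 1? No.
Verdict: Not stationary.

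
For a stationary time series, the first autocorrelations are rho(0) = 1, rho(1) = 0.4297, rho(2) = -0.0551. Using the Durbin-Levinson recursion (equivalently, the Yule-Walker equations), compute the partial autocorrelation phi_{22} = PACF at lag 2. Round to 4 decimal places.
\phi_{22} = -0.2940

The PACF at lag k is phi_{kk}, the last component of the solution
to the Yule-Walker system G_k phi = r_k where
  (G_k)_{ij} = rho(|i - j|), (r_k)_i = rho(i), i,j = 1..k.
Equivalently, Durbin-Levinson gives phi_{kk} iteratively:
  phi_{11} = rho(1)
  phi_{kk} = [rho(k) - sum_{j=1..k-1} phi_{k-1,j} rho(k-j)]
            / [1 - sum_{j=1..k-1} phi_{k-1,j} rho(j)],
  phi_{k,j} = phi_{k-1,j} - phi_{kk} phi_{k-1,k-j},  j = 1..k-1.
Step k = 1:
  phi_11 = rho(1) = 0.4297.
Step k = 2:
  phi_22 = [rho(2) - phi_11 rho(1)] / [1 - phi_11 rho(1)] = [-0.0551 - (0.4297)(0.4297)] / [1 - (0.4297)(0.4297)]
         = -0.23974209 / 0.81535791 = -0.294.
Therefore phi_{22} = -0.2940.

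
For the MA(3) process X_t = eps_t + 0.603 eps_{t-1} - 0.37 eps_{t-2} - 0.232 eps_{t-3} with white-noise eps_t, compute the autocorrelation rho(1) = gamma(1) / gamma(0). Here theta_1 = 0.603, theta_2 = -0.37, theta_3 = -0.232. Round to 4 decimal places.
\rho(1) = 0.2996

For an MA(q) process with theta_0 = 1, the autocovariance is
  gamma(k) = sigma^2 * sum_{i=0..q-k} theta_i * theta_{i+k},
and rho(k) = gamma(k) / gamma(0). Sigma^2 cancels.
  numerator   = (1)*(0.603) + (0.603)*(-0.37) + (-0.37)*(-0.232) = 0.46573.
  denominator = (1)^2 + (0.603)^2 + (-0.37)^2 + (-0.232)^2 = 1.554333.
  rho(1) = 0.46573 / 1.554333 = 0.2996.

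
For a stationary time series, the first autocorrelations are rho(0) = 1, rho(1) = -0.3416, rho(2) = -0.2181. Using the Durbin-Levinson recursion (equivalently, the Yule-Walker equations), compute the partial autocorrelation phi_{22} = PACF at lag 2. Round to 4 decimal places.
\phi_{22} = -0.3790

The PACF at lag k is phi_{kk}, the last component of the solution
to the Yule-Walker system G_k phi = r_k where
  (G_k)_{ij} = rho(|i - j|), (r_k)_i = rho(i), i,j = 1..k.
Equivalently, Durbin-Levinson gives phi_{kk} iteratively:
  phi_{11} = rho(1)
  phi_{kk} = [rho(k) - sum_{j=1..k-1} phi_{k-1,j} rho(k-j)]
            / [1 - sum_{j=1..k-1} phi_{k-1,j} rho(j)],
  phi_{k,j} = phi_{k-1,j} - phi_{kk} phi_{k-1,k-j},  j = 1..k-1.
Step k = 1:
  phi_11 = rho(1) = -0.3416.
Step k = 2:
  phi_22 = [rho(2) - phi_11 rho(1)] / [1 - phi_11 rho(1)] = [-0.2181 - (-0.3416)(-0.3416)] / [1 - (-0.3416)(-0.3416)]
         = -0.33479056 / 0.88330944 = -0.379.
Therefore phi_{22} = -0.3790.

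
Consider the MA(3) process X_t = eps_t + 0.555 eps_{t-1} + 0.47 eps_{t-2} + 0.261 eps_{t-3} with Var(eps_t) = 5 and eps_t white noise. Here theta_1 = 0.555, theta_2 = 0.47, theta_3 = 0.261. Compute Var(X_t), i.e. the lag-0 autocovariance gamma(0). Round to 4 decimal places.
\gamma(0) = 7.9852

For an MA(q) process X_t = eps_t + sum_i theta_i eps_{t-i} with
Var(eps_t) = sigma^2, the variance is
  gamma(0) = sigma^2 * (1 + sum_i theta_i^2).
  sum_i theta_i^2 = (0.555)^2 + (0.47)^2 + (0.261)^2 = 0.308025 + 0.2209 + 0.068121 = 0.597046.
  gamma(0) = 5 * (1 + 0.597046) = 5 * 1.597046 = 7.98523, which rounds to 7.9852.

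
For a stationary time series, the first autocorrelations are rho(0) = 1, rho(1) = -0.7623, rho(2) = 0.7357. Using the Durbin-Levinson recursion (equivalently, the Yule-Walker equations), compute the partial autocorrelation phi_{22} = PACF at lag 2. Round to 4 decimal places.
\phi_{22} = 0.3691

The PACF at lag k is phi_{kk}, the last component of the solution
to the Yule-Walker system G_k phi = r_k where
  (G_k)_{ij} = rho(|i - j|), (r_k)_i = rho(i), i,j = 1..k.
Equivalently, Durbin-Levinson gives phi_{kk} iteratively:
  phi_{11} = rho(1)
  phi_{kk} = [rho(k) - sum_{j=1..k-1} phi_{k-1,j} rho(k-j)]
            / [1 - sum_{j=1..k-1} phi_{k-1,j} rho(j)],
  phi_{k,j} = phi_{k-1,j} - phi_{kk} phi_{k-1,k-j},  j = 1..k-1.
Step k = 1:
  phi_11 = rho(1) = -0.7623.
Step k = 2:
  phi_22 = [rho(2) - phi_11 rho(1)] / [1 - phi_11 rho(1)] = [0.7357 - (-0.7623)(-0.7623)] / [1 - (-0.7623)(-0.7623)]
         = 0.15459871 / 0.41889871 = 0.3691.
Therefore phi_{22} = 0.3691.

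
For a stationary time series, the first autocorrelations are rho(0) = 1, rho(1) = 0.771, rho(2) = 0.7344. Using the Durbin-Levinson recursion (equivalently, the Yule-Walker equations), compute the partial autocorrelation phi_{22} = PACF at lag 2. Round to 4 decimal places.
\phi_{22} = 0.3451

The PACF at lag k is phi_{kk}, the last component of the solution
to the Yule-Walker system G_k phi = r_k where
  (G_k)_{ij} = rho(|i - j|), (r_k)_i = rho(i), i,j = 1..k.
Equivalently, Durbin-Levinson gives phi_{kk} iteratively:
  phi_{11} = rho(1)
  phi_{kk} = [rho(k) - sum_{j=1..k-1} phi_{k-1,j} rho(k-j)]
            / [1 - sum_{j=1..k-1} phi_{k-1,j} rho(j)],
  phi_{k,j} = phi_{k-1,j} - phi_{kk} phi_{k-1,k-j},  j = 1..k-1.
Step k = 1:
  phi_11 = rho(1) = 0.771.
Step k = 2:
  phi_22 = [rho(2) - phi_11 rho(1)] / [1 - phi_11 rho(1)] = [0.7344 - (0.771)(0.771)] / [1 - (0.771)(0.771)]
         = 0.139959 / 0.405559 = 0.3451.
Therefore phi_{22} = 0.3451.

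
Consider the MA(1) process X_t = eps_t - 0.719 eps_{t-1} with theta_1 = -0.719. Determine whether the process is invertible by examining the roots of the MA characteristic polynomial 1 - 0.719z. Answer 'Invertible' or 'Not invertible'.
\text{Invertible}

The MA(q) characteristic polynomial is P(z) = 1 - 0.719z.
Invertibility requires all roots to lie outside the unit circle, i.e. |z| > 1 for every root.
This is linear in z: 1 + (-0.719) z = 0  =>  z = -1/(-0.719) = 1.390821,  |z| = 1.390821.
Moduli of all roots: 1.3908.
All moduli strictly greater than 1? Yes.
Verdict: Invertible.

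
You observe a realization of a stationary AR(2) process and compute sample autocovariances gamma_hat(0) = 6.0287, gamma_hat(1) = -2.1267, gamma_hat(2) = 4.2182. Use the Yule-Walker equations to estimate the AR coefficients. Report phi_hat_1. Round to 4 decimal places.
\hat\phi_{1} = -0.1210

The Yule-Walker equations for an AR(p) process read, in matrix form,
  Gamma_p phi = r_p,   with   (Gamma_p)_{ij} = gamma(|i - j|),
                       (r_p)_i = gamma(i),   i,j = 1..p.
Substitute the sample gammas (Toeplitz matrix and right-hand side of size 2):
  Gamma_p = [[6.0287, -2.1267], [-2.1267, 6.0287]]
  r_p     = [-2.1267, 4.2182]
Written out:
  6.0287 phi_1 - 2.1267 phi_2 = -2.1267
  -2.1267 phi_1 + 6.0287 phi_2 = 4.2182
Solve by Cramer's rule:
  det = gamma(0)^2 - gamma(1)^2 = (6.0287)^2 - (-2.1267)^2 = 36.34522369 - 4.52285289 = 31.8223708
  phi_hat_1 = [gamma(1) gamma(0) - gamma(1) gamma(2)] / det = [(-2.1267)(6.0287) - (-2.1267)(4.2182)] / 31.8223708 = -3.85039035 / 31.8223708 = -0.121
  phi_hat_2 = [gamma(0) gamma(2) - gamma(1)^2] / det = [(6.0287)(4.2182) - (-2.1267)^2] / 31.8223708 = 20.90740945 / 31.8223708 = 0.657
So phi_hat = [-0.1210, 0.6570].
Therefore phi_hat_1 = -0.1210.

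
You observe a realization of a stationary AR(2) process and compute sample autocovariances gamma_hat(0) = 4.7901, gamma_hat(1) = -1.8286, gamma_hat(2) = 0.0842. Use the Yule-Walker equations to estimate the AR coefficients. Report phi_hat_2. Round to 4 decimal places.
\hat\phi_{2} = -0.1500

The Yule-Walker equations for an AR(p) process read, in matrix form,
  Gamma_p phi = r_p,   with   (Gamma_p)_{ij} = gamma(|i - j|),
                       (r_p)_i = gamma(i),   i,j = 1..p.
Substitute the sample gammas (Toeplitz matrix and right-hand side of size 2):
  Gamma_p = [[4.7901, -1.8286], [-1.8286, 4.7901]]
  r_p     = [-1.8286, 0.0842]
Written out:
  4.7901 phi_1 - 1.8286 phi_2 = -1.8286
  -1.8286 phi_1 + 4.7901 phi_2 = 0.0842
Solve by Cramer's rule:
  det = gamma(0)^2 - gamma(1)^2 = (4.7901)^2 - (-1.8286)^2 = 22.94505801 - 3.34377796 = 19.60128005
  phi_hat_1 = [gamma(1) gamma(0) - gamma(1) gamma(2)] / det = [(-1.8286)(4.7901) - (-1.8286)(0.0842)] / 19.60128005 = -8.60520874 / 19.60128005 = -0.439
  phi_hat_2 = [gamma(0) gamma(2) - gamma(1)^2] / det = [(4.7901)(0.0842) - (-1.8286)^2] / 19.60128005 = -2.94045154 / 19.60128005 = -0.15
So phi_hat = [-0.4390, -0.1500].
Therefore phi_hat_2 = -0.1500.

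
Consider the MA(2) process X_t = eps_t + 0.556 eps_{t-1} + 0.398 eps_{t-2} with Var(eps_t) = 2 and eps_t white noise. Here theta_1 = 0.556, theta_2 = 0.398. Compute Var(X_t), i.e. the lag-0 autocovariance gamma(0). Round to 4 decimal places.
\gamma(0) = 2.9351

For an MA(q) process X_t = eps_t + sum_i theta_i eps_{t-i} with
Var(eps_t) = sigma^2, the variance is
  gamma(0) = sigma^2 * (1 + sum_i theta_i^2).
  sum_i theta_i^2 = (0.556)^2 + (0.398)^2 = 0.309136 + 0.158404 = 0.46754.
  gamma(0) = 2 * (1 + 0.46754) = 2 * 1.46754 = 2.93508, which rounds to 2.9351.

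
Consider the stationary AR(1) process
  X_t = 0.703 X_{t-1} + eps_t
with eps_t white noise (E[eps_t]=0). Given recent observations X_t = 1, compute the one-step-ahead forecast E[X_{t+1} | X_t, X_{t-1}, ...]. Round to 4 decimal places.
E[X_{t+1} \mid \mathcal F_t] = 0.7030

For an AR(p) model X_t = c + sum_i phi_i X_{t-i} + eps_t, the
one-step-ahead conditional mean is
  E[X_{t+1} | X_t, ...] = c + sum_i phi_i X_{t+1-i}.
Substitute known values:
  E[X_{t+1} | ...] = (0.703) * (1)
                   = 0.7030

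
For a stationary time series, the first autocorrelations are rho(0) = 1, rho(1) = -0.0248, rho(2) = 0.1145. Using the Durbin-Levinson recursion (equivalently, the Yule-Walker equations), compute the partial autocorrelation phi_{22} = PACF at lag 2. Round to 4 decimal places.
\phi_{22} = 0.1140

The PACF at lag k is phi_{kk}, the last component of the solution
to the Yule-Walker system G_k phi = r_k where
  (G_k)_{ij} = rho(|i - j|), (r_k)_i = rho(i), i,j = 1..k.
Equivalently, Durbin-Levinson gives phi_{kk} iteratively:
  phi_{11} = rho(1)
  phi_{kk} = [rho(k) - sum_{j=1..k-1} phi_{k-1,j} rho(k-j)]
            / [1 - sum_{j=1..k-1} phi_{k-1,j} rho(j)],
  phi_{k,j} = phi_{k-1,j} - phi_{kk} phi_{k-1,k-j},  j = 1..k-1.
Step k = 1:
  phi_11 = rho(1) = -0.0248.
Step k = 2:
  phi_22 = [rho(2) - phi_11 rho(1)] / [1 - phi_11 rho(1)] = [0.1145 - (-0.0248)(-0.0248)] / [1 - (-0.0248)(-0.0248)]
         = 0.11388496 / 0.99938496 = 0.114.
Therefore phi_{22} = 0.1140.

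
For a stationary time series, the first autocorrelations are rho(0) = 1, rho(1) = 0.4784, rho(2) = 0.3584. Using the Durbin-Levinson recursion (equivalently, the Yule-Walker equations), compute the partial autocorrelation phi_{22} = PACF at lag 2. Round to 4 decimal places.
\phi_{22} = 0.1680

The PACF at lag k is phi_{kk}, the last component of the solution
to the Yule-Walker system G_k phi = r_k where
  (G_k)_{ij} = rho(|i - j|), (r_k)_i = rho(i), i,j = 1..k.
Equivalently, Durbin-Levinson gives phi_{kk} iteratively:
  phi_{11} = rho(1)
  phi_{kk} = [rho(k) - sum_{j=1..k-1} phi_{k-1,j} rho(k-j)]
            / [1 - sum_{j=1..k-1} phi_{k-1,j} rho(j)],
  phi_{k,j} = phi_{k-1,j} - phi_{kk} phi_{k-1,k-j},  j = 1..k-1.
Step k = 1:
  phi_11 = rho(1) = 0.4784.
Step k = 2:
  phi_22 = [rho(2) - phi_11 rho(1)] / [1 - phi_11 rho(1)] = [0.3584 - (0.4784)(0.4784)] / [1 - (0.4784)(0.4784)]
         = 0.12953344 / 0.77113344 = 0.168.
Therefore phi_{22} = 0.1680.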